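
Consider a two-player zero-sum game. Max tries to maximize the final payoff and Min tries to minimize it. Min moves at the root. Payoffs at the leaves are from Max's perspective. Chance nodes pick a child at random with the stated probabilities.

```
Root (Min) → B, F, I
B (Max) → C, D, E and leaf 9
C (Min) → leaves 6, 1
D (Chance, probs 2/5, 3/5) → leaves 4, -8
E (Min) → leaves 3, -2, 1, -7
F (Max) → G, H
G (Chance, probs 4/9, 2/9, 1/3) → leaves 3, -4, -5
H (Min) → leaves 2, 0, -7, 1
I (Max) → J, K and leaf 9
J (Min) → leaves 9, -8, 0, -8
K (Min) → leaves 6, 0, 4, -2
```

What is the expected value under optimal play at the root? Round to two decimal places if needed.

-1.22

C (Min): min(6, 1) = 1
D (Chance): 2/5·4 + 3/5·-8 = -3.2
E (Min): min(3, -2, 1, -7) = -7
B (Max): max(1, -3.2, -7, 9) = 9
G (Chance): 4/9·3 + 2/9·-4 + 1/3·-5 = -1.22
H (Min): min(2, 0, -7, 1) = -7
F (Max): max(-1.22, -7) = -1.22
J (Min): min(9, -8, 0, -8) = -8
K (Min): min(6, 0, 4, -2) = -2
I (Max): max(-8, -2, 9) = 9
Root (Min): min(9, -1.22, 9) = -1.22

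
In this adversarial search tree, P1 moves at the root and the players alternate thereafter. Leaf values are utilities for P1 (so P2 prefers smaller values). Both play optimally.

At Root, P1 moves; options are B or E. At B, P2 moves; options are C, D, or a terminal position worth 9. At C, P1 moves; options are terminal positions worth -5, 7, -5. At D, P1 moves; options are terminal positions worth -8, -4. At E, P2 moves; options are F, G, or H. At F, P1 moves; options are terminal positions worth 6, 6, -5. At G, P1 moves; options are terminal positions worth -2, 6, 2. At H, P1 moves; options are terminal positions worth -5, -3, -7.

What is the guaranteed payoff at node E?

-3

F: max(6, 6, -5) = 6
G: max(-2, 6, 2) = 6
H: max(-5, -3, -7) = -3
E: min(6, 6, -3) = -3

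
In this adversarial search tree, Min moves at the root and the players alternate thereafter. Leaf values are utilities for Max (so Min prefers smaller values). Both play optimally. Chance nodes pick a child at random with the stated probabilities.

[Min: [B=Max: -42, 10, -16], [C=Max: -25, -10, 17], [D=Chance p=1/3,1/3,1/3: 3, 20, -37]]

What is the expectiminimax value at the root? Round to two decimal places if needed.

B (Max): max(-42, 10, -16) = 10
C (Max): max(-25, -10, 17) = 17
D (Chance): 1/3·3 + 1/3·20 + 1/3·-37 = -4.67
Root (Min): min(10, 17, -4.67) = -4.67

-4.67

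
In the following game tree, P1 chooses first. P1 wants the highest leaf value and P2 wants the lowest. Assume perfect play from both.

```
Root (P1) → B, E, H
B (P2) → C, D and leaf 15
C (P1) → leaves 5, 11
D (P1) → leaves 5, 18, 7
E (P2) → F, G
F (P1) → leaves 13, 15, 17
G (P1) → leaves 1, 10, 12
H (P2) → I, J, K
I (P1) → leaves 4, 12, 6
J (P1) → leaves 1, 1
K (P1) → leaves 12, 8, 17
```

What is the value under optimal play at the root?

C (P1): max(5, 11) = 11
D (P1): max(5, 18, 7) = 18
B (P2): min(11, 18, 15) = 11
F (P1): max(13, 15, 17) = 17
G (P1): max(1, 10, 12) = 12
E (P2): min(17, 12) = 12
I (P1): max(4, 12, 6) = 12
J (P1): max(1, 1) = 1
K (P1): max(12, 8, 17) = 17
H (P2): min(12, 1, 17) = 1
Root (P1): max(11, 12, 1) = 12

12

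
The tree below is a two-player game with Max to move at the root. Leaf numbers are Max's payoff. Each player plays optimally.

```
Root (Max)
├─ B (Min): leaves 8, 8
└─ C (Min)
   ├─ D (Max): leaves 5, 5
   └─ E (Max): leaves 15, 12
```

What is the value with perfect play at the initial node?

B (Min): min(8, 8) = 8
D (Max): max(5, 5) = 5
E (Max): max(15, 12) = 15
C (Min): min(5, 15) = 5
Root (Max): max(8, 5) = 8

8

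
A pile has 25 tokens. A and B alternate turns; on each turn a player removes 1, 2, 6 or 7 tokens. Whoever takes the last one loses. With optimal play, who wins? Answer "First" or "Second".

Positions where the player to move wins (W) vs loses (L):
i:   0  1  2  3  4  5  6  7  8  9 10 11 12 13 14 15 16 17 18 19 20 21 22 23 24 25
     W  L  W  W  L  W  W  W  W  L  W  W  L  W  W  W  W  L  W  W  L  W  W  W  W  L
Position 25 is L, so the second player wins.

Second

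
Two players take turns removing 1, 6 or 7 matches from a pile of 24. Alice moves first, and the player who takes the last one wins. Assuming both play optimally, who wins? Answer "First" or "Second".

Positions where the player to move wins (W) vs loses (L):
i:   0  1  2  3  4  5  6  7  8  9 10 11 12 13 14 15 16 17 18 19 20 21 22 23 24
     L  W  L  W  L  W  W  W  W  W  W  W  L  W  L  W  L  W  W  W  W  W  W  W  L
Position 24 is L, so the second player wins.

Second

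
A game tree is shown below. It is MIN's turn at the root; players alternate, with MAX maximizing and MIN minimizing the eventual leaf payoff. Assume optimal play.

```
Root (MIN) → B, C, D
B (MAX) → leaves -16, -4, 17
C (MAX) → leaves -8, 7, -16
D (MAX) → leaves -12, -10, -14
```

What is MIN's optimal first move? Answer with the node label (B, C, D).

B (MAX): max(-16, -4, 17) = 17
C (MAX): max(-8, 7, -16) = 7
D (MAX): max(-12, -10, -14) = -10
Root (MIN): min(17, 7, -10) = -10
MIN picks the child with the lowest value: D (value -10).

D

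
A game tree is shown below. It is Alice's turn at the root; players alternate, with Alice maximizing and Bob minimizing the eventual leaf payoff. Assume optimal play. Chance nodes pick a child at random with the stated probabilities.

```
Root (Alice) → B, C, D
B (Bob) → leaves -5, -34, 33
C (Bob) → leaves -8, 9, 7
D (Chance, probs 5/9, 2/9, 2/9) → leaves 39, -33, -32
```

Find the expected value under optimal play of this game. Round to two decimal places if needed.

B (Bob): min(-5, -34, 33) = -34
C (Bob): min(-8, 9, 7) = -8
D (Chance): 5/9·39 + 2/9·-33 + 2/9·-32 = 7.22
Root (Alice): max(-34, -8, 7.22) = 7.22

7.22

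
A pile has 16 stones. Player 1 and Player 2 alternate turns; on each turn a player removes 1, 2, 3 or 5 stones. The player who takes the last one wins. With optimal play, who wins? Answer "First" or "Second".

Positions where the player to move wins (W) vs loses (L):
i:   0  1  2  3  4  5  6  7  8  9 10 11 12 13 14 15 16
     L  W  W  W  L  W  W  W  L  W  W  W  L  W  W  W  L
Position 16 is L, so the second player wins.

Second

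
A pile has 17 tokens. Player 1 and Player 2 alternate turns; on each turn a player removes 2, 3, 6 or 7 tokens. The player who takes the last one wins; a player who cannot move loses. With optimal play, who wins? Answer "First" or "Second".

First

Mark each pile size as W (mover wins) or L (mover loses):
i:   0  1  2  3  4  5  6  7  8  9 10 11 12 13 14 15 16 17
     L  L  W  W  W  L  W  W  W  L  L  W  W  W  L  W  W  W
Position 17 is W, so the first player wins.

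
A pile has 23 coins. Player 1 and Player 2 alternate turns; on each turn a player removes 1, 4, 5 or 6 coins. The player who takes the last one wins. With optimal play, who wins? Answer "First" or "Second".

Compute winning (W) and losing (L) positions by backward induction:
i:   0  1  2  3  4  5  6  7  8  9 10 11 12 13 14 15 16 17 18 19 20 21 22 23
     L  W  L  W  W  W  W  W  W  L  W  L  W  W  W  W  W  W  L  W  L  W  W  W
Position 23 is W, so the first player wins.

First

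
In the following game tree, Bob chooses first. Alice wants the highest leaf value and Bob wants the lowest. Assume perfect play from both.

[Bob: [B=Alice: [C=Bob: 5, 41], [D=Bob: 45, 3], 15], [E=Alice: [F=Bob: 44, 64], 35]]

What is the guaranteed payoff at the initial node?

15

C (Bob): min(5, 41) = 5
D (Bob): min(45, 3) = 3
B (Alice): max(5, 3, 15) = 15
F (Bob): min(44, 64) = 44
E (Alice): max(44, 35) = 44
Root (Bob): min(15, 44) = 15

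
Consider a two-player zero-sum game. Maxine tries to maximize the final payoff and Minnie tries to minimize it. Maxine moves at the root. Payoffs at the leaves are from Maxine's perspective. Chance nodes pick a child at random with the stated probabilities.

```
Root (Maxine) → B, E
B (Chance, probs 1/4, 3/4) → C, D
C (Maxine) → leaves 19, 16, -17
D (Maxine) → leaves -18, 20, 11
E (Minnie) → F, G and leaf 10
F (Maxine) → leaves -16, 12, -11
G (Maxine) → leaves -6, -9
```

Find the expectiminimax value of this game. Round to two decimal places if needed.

C (Maxine): max(19, 16, -17) = 19
D (Maxine): max(-18, 20, 11) = 20
B (Chance): 1/4·19 + 3/4·20 = 19.75
F (Maxine): max(-16, 12, -11) = 12
G (Maxine): max(-6, -9) = -6
E (Minnie): min(12, -6, 10) = -6
Root (Maxine): max(19.75, -6) = 19.75

19.75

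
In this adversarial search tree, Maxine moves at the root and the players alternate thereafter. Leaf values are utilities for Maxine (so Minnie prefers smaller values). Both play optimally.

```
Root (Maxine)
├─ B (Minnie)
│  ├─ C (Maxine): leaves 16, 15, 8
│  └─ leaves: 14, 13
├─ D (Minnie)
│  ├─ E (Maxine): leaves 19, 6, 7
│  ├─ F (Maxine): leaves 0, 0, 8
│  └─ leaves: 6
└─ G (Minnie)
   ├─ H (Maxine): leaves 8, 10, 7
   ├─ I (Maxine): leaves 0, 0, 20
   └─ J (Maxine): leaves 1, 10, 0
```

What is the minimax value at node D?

E: max(19, 6, 7) = 19
F: max(0, 0, 8) = 8
D: min(19, 8, 6) = 6

6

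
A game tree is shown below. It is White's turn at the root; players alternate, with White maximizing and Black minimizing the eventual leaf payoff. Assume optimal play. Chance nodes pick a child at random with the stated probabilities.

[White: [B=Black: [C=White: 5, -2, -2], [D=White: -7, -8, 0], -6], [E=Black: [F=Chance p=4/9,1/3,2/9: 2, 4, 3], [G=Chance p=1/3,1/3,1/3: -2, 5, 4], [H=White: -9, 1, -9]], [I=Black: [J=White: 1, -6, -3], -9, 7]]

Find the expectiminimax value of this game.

1

C (White): max(5, -2, -2) = 5
D (White): max(-7, -8, 0) = 0
B (Black): min(5, 0, -6) = -6
F (Chance): 4/9·2 + 1/3·4 + 2/9·3 = 2.89
G (Chance): 1/3·-2 + 1/3·5 + 1/3·4 = 2.33
H (White): max(-9, 1, -9) = 1
E (Black): min(2.89, 2.33, 1) = 1
J (White): max(1, -6, -3) = 1
I (Black): min(1, -9, 7) = -9
Root (White): max(-6, 1, -9) = 1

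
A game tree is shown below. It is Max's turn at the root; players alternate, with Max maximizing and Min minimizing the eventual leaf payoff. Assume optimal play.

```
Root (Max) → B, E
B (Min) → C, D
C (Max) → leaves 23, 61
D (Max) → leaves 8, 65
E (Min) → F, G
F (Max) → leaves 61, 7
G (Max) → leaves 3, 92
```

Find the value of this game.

C (Max): max(23, 61) = 61
D (Max): max(8, 65) = 65
B (Min): min(61, 65) = 61
F (Max): max(61, 7) = 61
G (Max): max(3, 92) = 92
E (Min): min(61, 92) = 61
Root (Max): max(61, 61) = 61

61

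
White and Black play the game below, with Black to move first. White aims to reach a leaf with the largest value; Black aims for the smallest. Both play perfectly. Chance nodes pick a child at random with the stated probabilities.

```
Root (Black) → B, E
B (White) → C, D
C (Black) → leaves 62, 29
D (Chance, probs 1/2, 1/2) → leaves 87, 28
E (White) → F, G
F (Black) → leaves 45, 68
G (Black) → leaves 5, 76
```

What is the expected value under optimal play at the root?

C (Black): min(62, 29) = 29
D (Chance): 1/2·87 + 1/2·28 = 57.5
B (White): max(29, 57.5) = 57.5
F (Black): min(45, 68) = 45
G (Black): min(5, 76) = 5
E (White): max(45, 5) = 45
Root (Black): min(57.5, 45) = 45

45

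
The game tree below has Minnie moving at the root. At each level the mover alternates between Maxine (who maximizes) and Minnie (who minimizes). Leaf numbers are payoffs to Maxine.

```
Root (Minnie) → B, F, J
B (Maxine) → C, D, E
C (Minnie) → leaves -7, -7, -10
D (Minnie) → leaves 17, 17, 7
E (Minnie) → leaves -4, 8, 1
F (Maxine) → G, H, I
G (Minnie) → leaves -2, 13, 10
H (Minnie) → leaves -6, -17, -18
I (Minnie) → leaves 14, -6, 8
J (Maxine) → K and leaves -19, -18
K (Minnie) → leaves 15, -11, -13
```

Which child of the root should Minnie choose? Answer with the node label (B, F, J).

J

C (Minnie): min(-7, -7, -10) = -10
D (Minnie): min(17, 17, 7) = 7
E (Minnie): min(-4, 8, 1) = -4
B (Maxine): max(-10, 7, -4) = 7
G (Minnie): min(-2, 13, 10) = -2
H (Minnie): min(-6, -17, -18) = -18
I (Minnie): min(14, -6, 8) = -6
F (Maxine): max(-2, -18, -6) = -2
K (Minnie): min(15, -11, -13) = -13
J (Maxine): max(-13, -19, -18) = -13
Root (Minnie): min(7, -2, -13) = -13
Minnie picks the child with the lowest value: J (value -13).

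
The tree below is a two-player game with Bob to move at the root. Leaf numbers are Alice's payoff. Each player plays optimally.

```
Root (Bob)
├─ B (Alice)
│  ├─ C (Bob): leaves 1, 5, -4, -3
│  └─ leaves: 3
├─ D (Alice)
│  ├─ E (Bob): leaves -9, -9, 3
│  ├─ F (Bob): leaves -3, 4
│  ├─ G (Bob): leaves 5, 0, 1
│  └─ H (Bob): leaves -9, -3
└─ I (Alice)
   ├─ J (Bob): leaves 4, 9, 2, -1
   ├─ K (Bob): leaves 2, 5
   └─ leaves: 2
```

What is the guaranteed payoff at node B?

3

C: min(1, 5, -4, -3) = -4
B: max(-4, 3) = 3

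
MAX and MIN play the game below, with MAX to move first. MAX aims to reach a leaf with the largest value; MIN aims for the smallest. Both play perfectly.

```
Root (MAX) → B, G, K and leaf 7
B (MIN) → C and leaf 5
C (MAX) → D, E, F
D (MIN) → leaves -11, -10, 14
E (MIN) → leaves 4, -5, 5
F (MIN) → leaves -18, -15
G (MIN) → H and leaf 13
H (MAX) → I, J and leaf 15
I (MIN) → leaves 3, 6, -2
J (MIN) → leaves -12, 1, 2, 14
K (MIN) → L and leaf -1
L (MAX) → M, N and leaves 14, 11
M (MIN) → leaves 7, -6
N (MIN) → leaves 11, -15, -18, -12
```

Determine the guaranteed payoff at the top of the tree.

D (MIN): min(-11, -10, 14) = -11
E (MIN): min(4, -5, 5) = -5
F (MIN): min(-18, -15) = -18
C (MAX): max(-11, -5, -18) = -5
B (MIN): min(-5, 5) = -5
I (MIN): min(3, 6, -2) = -2
J (MIN): min(-12, 1, 2, 14) = -12
H (MAX): max(-2, -12, 15) = 15
G (MIN): min(15, 13) = 13
M (MIN): min(7, -6) = -6
N (MIN): min(11, -15, -18, -12) = -18
L (MAX): max(-6, -18, 14, 11) = 14
K (MIN): min(14, -1) = -1
Root (MAX): max(-5, 13, -1, 7) = 13

13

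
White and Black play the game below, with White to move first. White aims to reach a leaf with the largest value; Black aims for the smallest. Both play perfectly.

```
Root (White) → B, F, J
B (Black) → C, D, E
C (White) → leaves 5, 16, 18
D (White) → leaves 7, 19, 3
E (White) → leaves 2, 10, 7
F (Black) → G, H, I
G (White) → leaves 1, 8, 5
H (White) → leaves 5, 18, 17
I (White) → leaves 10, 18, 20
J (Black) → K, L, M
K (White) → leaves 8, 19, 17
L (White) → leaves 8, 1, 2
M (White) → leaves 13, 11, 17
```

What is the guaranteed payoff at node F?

8

G: max(1, 8, 5) = 8
H: max(5, 18, 17) = 18
I: max(10, 18, 20) = 20
F: min(8, 18, 20) = 8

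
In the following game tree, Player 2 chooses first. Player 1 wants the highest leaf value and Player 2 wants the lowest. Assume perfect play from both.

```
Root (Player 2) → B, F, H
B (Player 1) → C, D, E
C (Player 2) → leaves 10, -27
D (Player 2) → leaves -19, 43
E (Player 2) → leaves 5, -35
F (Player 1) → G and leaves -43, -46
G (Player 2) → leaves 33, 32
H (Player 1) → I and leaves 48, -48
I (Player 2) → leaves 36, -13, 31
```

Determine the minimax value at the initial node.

-19

C (Player 2): min(10, -27) = -27
D (Player 2): min(-19, 43) = -19
E (Player 2): min(5, -35) = -35
B (Player 1): max(-27, -19, -35) = -19
G (Player 2): min(33, 32) = 32
F (Player 1): max(32, -43, -46) = 32
I (Player 2): min(36, -13, 31) = -13
H (Player 1): max(-13, 48, -48) = 48
Root (Player 2): min(-19, 32, 48) = -19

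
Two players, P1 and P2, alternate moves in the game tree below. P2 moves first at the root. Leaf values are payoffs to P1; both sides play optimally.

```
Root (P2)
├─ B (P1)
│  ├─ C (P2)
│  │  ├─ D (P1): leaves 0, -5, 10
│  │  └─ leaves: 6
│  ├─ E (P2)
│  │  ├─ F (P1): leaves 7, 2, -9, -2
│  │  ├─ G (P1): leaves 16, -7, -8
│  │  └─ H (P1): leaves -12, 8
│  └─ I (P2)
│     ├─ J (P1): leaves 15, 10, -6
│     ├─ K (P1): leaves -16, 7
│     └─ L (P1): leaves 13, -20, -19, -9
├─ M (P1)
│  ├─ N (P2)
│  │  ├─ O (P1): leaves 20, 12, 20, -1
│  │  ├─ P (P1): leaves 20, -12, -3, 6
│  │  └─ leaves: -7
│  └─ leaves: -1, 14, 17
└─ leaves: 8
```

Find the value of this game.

7

D (P1): max(0, -5, 10) = 10
C (P2): min(10, 6) = 6
F (P1): max(7, 2, -9, -2) = 7
G (P1): max(16, -7, -8) = 16
H (P1): max(-12, 8) = 8
E (P2): min(7, 16, 8) = 7
J (P1): max(15, 10, -6) = 15
K (P1): max(-16, 7) = 7
L (P1): max(13, -20, -19, -9) = 13
I (P2): min(15, 7, 13) = 7
B (P1): max(6, 7, 7) = 7
O (P1): max(20, 12, 20, -1) = 20
P (P1): max(20, -12, -3, 6) = 20
N (P2): min(20, 20, -7) = -7
M (P1): max(-7, -1, 14, 17) = 17
Root (P2): min(7, 17, 8) = 7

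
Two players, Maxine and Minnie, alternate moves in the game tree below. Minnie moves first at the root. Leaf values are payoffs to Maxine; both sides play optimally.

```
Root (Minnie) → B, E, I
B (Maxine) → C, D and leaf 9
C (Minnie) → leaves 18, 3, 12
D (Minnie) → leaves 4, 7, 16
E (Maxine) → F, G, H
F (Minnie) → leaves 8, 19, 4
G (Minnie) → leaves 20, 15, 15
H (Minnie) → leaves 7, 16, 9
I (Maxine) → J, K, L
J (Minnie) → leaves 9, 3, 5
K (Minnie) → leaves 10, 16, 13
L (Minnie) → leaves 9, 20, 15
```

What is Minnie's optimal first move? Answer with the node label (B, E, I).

B

C (Minnie): min(18, 3, 12) = 3
D (Minnie): min(4, 7, 16) = 4
B (Maxine): max(3, 4, 9) = 9
F (Minnie): min(8, 19, 4) = 4
G (Minnie): min(20, 15, 15) = 15
H (Minnie): min(7, 16, 9) = 7
E (Maxine): max(4, 15, 7) = 15
J (Minnie): min(9, 3, 5) = 3
K (Minnie): min(10, 16, 13) = 10
L (Minnie): min(9, 20, 15) = 9
I (Maxine): max(3, 10, 9) = 10
Root (Minnie): min(9, 15, 10) = 9
Minnie picks the child with the lowest value: B (value 9).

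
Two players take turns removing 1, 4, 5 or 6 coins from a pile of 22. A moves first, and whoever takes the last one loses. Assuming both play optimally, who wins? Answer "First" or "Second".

First

Mark each pile size as W (mover wins) or L (mover loses):
i:   0  1  2  3  4  5  6  7  8  9 10 11 12 13 14 15 16 17 18 19 20 21 22
     W  L  W  L  W  W  W  W  W  W  L  W  L  W  W  W  W  W  W  L  W  L  W
Position 22 is W, so the first player wins.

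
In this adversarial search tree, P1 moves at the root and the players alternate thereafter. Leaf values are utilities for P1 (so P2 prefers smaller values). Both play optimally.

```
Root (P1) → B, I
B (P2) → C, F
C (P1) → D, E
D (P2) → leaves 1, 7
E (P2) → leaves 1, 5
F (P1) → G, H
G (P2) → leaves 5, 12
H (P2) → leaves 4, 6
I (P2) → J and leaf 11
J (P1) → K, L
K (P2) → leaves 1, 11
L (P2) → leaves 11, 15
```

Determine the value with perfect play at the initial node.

D (P2): min(1, 7) = 1
E (P2): min(1, 5) = 1
C (P1): max(1, 1) = 1
G (P2): min(5, 12) = 5
H (P2): min(4, 6) = 4
F (P1): max(5, 4) = 5
B (P2): min(1, 5) = 1
K (P2): min(1, 11) = 1
L (P2): min(11, 15) = 11
J (P1): max(1, 11) = 11
I (P2): min(11, 11) = 11
Root (P1): max(1, 11) = 11

11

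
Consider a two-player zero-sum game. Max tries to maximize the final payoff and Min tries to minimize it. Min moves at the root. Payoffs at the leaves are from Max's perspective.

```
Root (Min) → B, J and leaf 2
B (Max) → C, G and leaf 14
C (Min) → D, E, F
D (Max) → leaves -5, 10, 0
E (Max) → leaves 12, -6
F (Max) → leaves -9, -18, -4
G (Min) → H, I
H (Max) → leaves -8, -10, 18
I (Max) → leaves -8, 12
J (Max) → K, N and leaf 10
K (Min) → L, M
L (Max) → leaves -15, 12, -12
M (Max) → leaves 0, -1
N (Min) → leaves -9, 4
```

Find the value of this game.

D (Max): max(-5, 10, 0) = 10
E (Max): max(12, -6) = 12
F (Max): max(-9, -18, -4) = -4
C (Min): min(10, 12, -4) = -4
H (Max): max(-8, -10, 18) = 18
I (Max): max(-8, 12) = 12
G (Min): min(18, 12) = 12
B (Max): max(-4, 12, 14) = 14
L (Max): max(-15, 12, -12) = 12
M (Max): max(0, -1) = 0
K (Min): min(12, 0) = 0
N (Min): min(-9, 4) = -9
J (Max): max(0, -9, 10) = 10
Root (Min): min(14, 10, 2) = 2

2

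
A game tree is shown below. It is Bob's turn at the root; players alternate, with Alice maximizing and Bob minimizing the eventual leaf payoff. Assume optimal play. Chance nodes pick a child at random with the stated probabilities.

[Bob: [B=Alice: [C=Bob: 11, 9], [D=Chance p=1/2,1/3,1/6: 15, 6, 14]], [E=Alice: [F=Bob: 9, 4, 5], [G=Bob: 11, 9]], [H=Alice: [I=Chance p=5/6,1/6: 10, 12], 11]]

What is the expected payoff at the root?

C (Bob): min(11, 9) = 9
D (Chance): 1/2·15 + 1/3·6 + 1/6·14 = 11.83
B (Alice): max(9, 11.83) = 11.83
F (Bob): min(9, 4, 5) = 4
G (Bob): min(11, 9) = 9
E (Alice): max(4, 9) = 9
I (Chance): 5/6·10 + 1/6·12 = 10.33
H (Alice): max(10.33, 11) = 11
Root (Bob): min(11.83, 9, 11) = 9

9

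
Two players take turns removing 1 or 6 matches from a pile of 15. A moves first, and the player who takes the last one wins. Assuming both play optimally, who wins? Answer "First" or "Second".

Positions where the player to move wins (W) vs loses (L):
i:   0  1  2  3  4  5  6  7  8  9 10 11 12 13 14 15
     L  W  L  W  L  W  W  L  W  L  W  L  W  W  L  W
Position 15 is W, so the first player wins.

First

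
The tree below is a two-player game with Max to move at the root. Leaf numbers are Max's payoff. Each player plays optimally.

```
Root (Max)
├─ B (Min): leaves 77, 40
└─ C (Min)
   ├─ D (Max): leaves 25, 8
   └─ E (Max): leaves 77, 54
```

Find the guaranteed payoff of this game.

B (Min): min(77, 40) = 40
D (Max): max(25, 8) = 25
E (Max): max(77, 54) = 77
C (Min): min(25, 77) = 25
Root (Max): max(40, 25) = 40

40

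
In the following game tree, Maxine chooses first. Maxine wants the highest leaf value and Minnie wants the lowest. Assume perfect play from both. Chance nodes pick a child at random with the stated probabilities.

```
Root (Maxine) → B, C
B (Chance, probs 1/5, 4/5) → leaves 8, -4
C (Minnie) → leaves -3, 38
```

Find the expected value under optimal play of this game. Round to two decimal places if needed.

-1.6

B (Chance): 1/5·8 + 4/5·-4 = -1.6
C (Minnie): min(-3, 38) = -3
Root (Maxine): max(-1.6, -3) = -1.6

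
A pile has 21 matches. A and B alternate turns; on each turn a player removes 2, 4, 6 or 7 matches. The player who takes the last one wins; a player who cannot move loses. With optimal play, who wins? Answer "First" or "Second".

W/L table (W = player to move can force a win):
i:   0  1  2  3  4  5  6  7  8  9 10 11 12 13 14 15 16 17 18 19 20 21
     L  L  W  W  W  W  W  W  W  L  L  W  W  W  W  W  W  W  L  L  W  W
Position 21 is W, so the first player wins.

First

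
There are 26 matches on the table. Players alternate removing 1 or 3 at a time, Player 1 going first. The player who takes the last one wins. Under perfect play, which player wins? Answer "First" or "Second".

Compute winning (W) and losing (L) positions by backward induction:
i:   0  1  2  3  4  5  6  7  8  9 10 11 12 13 14 15 16 17 18 19 20 21 22 23 24 25 26
     L  W  L  W  L  W  L  W  L  W  L  W  L  W  L  W  L  W  L  W  L  W  L  W  L  W  L
Position 26 is L, so the second player wins.

Second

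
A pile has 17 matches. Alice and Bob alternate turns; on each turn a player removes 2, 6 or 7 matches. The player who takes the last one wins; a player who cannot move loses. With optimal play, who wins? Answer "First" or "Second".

Mark each pile size as W (mover wins) or L (mover loses):
i:   0  1  2  3  4  5  6  7  8  9 10 11 12 13 14 15 16 17
     L  L  W  W  L  L  W  W  W  L  W  W  W  L  L  W  W  L
Position 17 is L, so the second player wins.

Second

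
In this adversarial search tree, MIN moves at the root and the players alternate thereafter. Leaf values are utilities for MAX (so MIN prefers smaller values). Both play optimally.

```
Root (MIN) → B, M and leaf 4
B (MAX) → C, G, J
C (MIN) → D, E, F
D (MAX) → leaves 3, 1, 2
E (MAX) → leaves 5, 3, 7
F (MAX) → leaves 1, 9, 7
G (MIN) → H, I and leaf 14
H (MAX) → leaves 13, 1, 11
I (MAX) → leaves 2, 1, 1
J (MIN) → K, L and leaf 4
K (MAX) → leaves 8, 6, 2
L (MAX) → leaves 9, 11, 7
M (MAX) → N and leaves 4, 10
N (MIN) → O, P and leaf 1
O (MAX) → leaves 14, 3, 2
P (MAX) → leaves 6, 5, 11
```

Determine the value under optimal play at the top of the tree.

D (MAX): max(3, 1, 2) = 3
E (MAX): max(5, 3, 7) = 7
F (MAX): max(1, 9, 7) = 9
C (MIN): min(3, 7, 9) = 3
H (MAX): max(13, 1, 11) = 13
I (MAX): max(2, 1, 1) = 2
G (MIN): min(13, 2, 14) = 2
K (MAX): max(8, 6, 2) = 8
L (MAX): max(9, 11, 7) = 11
J (MIN): min(8, 11, 4) = 4
B (MAX): max(3, 2, 4) = 4
O (MAX): max(14, 3, 2) = 14
P (MAX): max(6, 5, 11) = 11
N (MIN): min(14, 11, 1) = 1
M (MAX): max(1, 4, 10) = 10
Root (MIN): min(4, 10, 4) = 4

4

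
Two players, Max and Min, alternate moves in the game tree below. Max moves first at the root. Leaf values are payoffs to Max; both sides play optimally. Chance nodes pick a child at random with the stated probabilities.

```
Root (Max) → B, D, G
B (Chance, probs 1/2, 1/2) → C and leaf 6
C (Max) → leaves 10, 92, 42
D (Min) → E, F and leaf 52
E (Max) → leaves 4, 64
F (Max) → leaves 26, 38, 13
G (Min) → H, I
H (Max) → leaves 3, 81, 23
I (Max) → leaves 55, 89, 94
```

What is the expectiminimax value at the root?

C (Max): max(10, 92, 42) = 92
B (Chance): 1/2·92 + 1/2·6 = 49
E (Max): max(4, 64) = 64
F (Max): max(26, 38, 13) = 38
D (Min): min(64, 38, 52) = 38
H (Max): max(3, 81, 23) = 81
I (Max): max(55, 89, 94) = 94
G (Min): min(81, 94) = 81
Root (Max): max(49, 38, 81) = 81

81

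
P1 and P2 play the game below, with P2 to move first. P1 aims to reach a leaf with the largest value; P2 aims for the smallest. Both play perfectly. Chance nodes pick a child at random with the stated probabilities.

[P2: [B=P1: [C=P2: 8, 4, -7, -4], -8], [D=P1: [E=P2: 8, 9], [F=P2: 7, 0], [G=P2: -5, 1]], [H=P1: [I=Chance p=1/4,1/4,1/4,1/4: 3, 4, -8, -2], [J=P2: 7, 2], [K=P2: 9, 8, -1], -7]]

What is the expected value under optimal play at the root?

-7

C (P2): min(8, 4, -7, -4) = -7
B (P1): max(-7, -8) = -7
E (P2): min(8, 9) = 8
F (P2): min(7, 0) = 0
G (P2): min(-5, 1) = -5
D (P1): max(8, 0, -5) = 8
I (Chance): 1/4·3 + 1/4·4 + 1/4·-8 + 1/4·-2 = -0.75
J (P2): min(7, 2) = 2
K (P2): min(9, 8, -1) = -1
H (P1): max(-0.75, 2, -1, -7) = 2
Root (P2): min(-7, 8, 2) = -7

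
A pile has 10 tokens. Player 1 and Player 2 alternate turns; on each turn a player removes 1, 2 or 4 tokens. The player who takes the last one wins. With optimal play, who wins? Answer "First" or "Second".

First

Compute winning (W) and losing (L) positions by backward induction:
i:   0  1  2  3  4  5  6  7  8  9 10
     L  W  W  L  W  W  L  W  W  L  W
Position 10 is W, so the first player wins.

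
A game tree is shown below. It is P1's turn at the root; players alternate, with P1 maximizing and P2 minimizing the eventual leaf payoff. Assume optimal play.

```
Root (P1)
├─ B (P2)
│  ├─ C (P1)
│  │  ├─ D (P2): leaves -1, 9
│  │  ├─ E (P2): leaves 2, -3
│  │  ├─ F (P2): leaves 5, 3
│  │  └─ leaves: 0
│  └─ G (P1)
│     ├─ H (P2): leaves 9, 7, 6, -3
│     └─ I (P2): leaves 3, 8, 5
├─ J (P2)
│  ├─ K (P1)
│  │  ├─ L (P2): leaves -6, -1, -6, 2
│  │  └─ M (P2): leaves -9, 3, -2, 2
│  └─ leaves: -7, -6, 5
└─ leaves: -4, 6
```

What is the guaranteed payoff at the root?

6

D (P2): min(-1, 9) = -1
E (P2): min(2, -3) = -3
F (P2): min(5, 3) = 3
C (P1): max(-1, -3, 3, 0) = 3
H (P2): min(9, 7, 6, -3) = -3
I (P2): min(3, 8, 5) = 3
G (P1): max(-3, 3) = 3
B (P2): min(3, 3) = 3
L (P2): min(-6, -1, -6, 2) = -6
M (P2): min(-9, 3, -2, 2) = -9
K (P1): max(-6, -9) = -6
J (P2): min(-6, -7, -6, 5) = -7
Root (P1): max(3, -7, -4, 6) = 6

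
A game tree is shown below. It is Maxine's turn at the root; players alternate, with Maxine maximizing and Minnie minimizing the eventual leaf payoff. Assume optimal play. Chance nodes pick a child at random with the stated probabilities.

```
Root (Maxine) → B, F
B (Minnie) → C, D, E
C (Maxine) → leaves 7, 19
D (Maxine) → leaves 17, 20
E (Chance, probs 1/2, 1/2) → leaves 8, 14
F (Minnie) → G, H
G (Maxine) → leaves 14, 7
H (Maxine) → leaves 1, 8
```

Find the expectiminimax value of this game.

11

C (Maxine): max(7, 19) = 19
D (Maxine): max(17, 20) = 20
E (Chance): 1/2·8 + 1/2·14 = 11
B (Minnie): min(19, 20, 11) = 11
G (Maxine): max(14, 7) = 14
H (Maxine): max(1, 8) = 8
F (Minnie): min(14, 8) = 8
Root (Maxine): max(11, 8) = 11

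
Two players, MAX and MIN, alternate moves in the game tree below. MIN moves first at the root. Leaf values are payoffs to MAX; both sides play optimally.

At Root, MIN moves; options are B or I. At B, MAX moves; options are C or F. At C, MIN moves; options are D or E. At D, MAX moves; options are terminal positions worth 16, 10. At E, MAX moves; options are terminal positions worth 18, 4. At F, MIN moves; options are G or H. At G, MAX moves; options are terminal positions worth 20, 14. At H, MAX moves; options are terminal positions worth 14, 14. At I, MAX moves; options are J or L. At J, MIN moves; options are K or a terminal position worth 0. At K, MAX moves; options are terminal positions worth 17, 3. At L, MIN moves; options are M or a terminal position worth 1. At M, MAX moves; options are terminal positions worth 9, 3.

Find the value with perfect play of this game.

1

D (MAX): max(16, 10) = 16
E (MAX): max(18, 4) = 18
C (MIN): min(16, 18) = 16
G (MAX): max(20, 14) = 20
H (MAX): max(14, 14) = 14
F (MIN): min(20, 14) = 14
B (MAX): max(16, 14) = 16
K (MAX): max(17, 3) = 17
J (MIN): min(17, 0) = 0
M (MAX): max(9, 3) = 9
L (MIN): min(9, 1) = 1
I (MAX): max(0, 1) = 1
Root (MIN): min(16, 1) = 1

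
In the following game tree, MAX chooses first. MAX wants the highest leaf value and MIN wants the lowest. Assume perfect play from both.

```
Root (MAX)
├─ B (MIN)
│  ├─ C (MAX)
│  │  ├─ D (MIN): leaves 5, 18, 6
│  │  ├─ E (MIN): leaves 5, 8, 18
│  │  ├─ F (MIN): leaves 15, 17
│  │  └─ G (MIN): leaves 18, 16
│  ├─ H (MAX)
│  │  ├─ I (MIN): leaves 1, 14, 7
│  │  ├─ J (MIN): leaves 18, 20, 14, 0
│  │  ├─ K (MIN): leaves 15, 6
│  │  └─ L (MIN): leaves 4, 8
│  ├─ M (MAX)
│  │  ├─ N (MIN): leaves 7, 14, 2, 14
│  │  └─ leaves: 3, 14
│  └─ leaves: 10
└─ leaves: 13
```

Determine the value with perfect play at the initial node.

13

D (MIN): min(5, 18, 6) = 5
E (MIN): min(5, 8, 18) = 5
F (MIN): min(15, 17) = 15
G (MIN): min(18, 16) = 16
C (MAX): max(5, 5, 15, 16) = 16
I (MIN): min(1, 14, 7) = 1
J (MIN): min(18, 20, 14, 0) = 0
K (MIN): min(15, 6) = 6
L (MIN): min(4, 8) = 4
H (MAX): max(1, 0, 6, 4) = 6
N (MIN): min(7, 14, 2, 14) = 2
M (MAX): max(2, 3, 14) = 14
B (MIN): min(16, 6, 14, 10) = 6
Root (MAX): max(6, 13) = 13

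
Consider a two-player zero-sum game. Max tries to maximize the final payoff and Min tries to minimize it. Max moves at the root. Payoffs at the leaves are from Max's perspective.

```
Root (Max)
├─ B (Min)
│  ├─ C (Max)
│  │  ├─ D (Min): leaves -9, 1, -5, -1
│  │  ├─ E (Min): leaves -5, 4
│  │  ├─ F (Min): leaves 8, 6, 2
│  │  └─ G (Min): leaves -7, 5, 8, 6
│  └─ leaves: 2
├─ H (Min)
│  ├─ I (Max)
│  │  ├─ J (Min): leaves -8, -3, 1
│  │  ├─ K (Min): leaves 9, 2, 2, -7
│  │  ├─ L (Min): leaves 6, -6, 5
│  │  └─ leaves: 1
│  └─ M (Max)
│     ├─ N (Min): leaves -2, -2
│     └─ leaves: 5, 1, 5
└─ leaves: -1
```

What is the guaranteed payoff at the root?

D (Min): min(-9, 1, -5, -1) = -9
E (Min): min(-5, 4) = -5
F (Min): min(8, 6, 2) = 2
G (Min): min(-7, 5, 8, 6) = -7
C (Max): max(-9, -5, 2, -7) = 2
B (Min): min(2, 2) = 2
J (Min): min(-8, -3, 1) = -8
K (Min): min(9, 2, 2, -7) = -7
L (Min): min(6, -6, 5) = -6
I (Max): max(-8, -7, -6, 1) = 1
N (Min): min(-2, -2) = -2
M (Max): max(-2, 5, 1, 5) = 5
H (Min): min(1, 5) = 1
Root (Max): max(2, 1, -1) = 2

2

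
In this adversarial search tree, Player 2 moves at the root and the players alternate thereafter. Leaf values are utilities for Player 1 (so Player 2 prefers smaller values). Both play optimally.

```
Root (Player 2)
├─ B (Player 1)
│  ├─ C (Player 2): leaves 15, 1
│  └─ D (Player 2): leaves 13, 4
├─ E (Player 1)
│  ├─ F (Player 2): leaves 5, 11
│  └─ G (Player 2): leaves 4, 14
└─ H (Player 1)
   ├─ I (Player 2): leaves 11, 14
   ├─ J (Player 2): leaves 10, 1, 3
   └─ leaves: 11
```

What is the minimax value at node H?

I: min(11, 14) = 11
J: min(10, 1, 3) = 1
H: max(11, 1, 11) = 11

11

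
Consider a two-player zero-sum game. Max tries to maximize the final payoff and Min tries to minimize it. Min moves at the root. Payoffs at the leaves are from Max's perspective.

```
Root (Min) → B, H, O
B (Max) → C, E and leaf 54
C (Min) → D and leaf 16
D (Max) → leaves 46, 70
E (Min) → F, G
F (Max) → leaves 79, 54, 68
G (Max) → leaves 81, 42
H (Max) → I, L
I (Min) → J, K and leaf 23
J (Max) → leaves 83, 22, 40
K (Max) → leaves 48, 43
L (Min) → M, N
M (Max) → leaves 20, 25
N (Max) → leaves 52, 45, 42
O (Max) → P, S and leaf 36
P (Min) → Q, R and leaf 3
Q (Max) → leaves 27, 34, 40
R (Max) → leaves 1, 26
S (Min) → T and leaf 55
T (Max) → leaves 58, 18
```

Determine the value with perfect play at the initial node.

D (Max): max(46, 70) = 70
C (Min): min(70, 16) = 16
F (Max): max(79, 54, 68) = 79
G (Max): max(81, 42) = 81
E (Min): min(79, 81) = 79
B (Max): max(16, 79, 54) = 79
J (Max): max(83, 22, 40) = 83
K (Max): max(48, 43) = 48
I (Min): min(83, 48, 23) = 23
M (Max): max(20, 25) = 25
N (Max): max(52, 45, 42) = 52
L (Min): min(25, 52) = 25
H (Max): max(23, 25) = 25
Q (Max): max(27, 34, 40) = 40
R (Max): max(1, 26) = 26
P (Min): min(40, 26, 3) = 3
T (Max): max(58, 18) = 58
S (Min): min(58, 55) = 55
O (Max): max(3, 55, 36) = 55
Root (Min): min(79, 25, 55) = 25

25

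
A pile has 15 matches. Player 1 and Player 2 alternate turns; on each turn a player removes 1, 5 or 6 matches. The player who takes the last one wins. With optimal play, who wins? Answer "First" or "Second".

W/L table (W = player to move can force a win):
i:   0  1  2  3  4  5  6  7  8  9 10 11 12 13 14 15
     L  W  L  W  L  W  W  W  W  W  W  L  W  L  W  L
Position 15 is L, so the second player wins.

Second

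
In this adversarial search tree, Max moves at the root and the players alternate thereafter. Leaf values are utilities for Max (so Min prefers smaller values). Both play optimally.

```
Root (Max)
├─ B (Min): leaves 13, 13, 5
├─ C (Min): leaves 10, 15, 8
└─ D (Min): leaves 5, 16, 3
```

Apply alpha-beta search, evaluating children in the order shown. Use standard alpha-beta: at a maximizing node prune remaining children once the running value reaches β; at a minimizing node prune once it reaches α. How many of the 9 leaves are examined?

7

B [α=-∞,β=+∞]: v=5
C [α=5,β=+∞]: v=8
D [α=8,β=+∞]: v=5 after child 1 ≤ α → α-cutoff, skip 2
Root [α=-∞,β=+∞]: v=8
Leaves evaluated: 7 of 9.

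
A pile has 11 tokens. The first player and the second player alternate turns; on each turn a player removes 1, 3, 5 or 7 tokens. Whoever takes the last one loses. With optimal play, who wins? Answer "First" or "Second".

i:   0  1  2  3  4  5  6  7  8  9 10 11
     W  L  W  L  W  L  W  L  W  L  W  L
Position 11 is L, so the second player wins.

Second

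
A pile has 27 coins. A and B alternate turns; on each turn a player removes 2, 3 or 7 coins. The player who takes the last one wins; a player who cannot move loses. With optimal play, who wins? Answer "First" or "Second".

W/L table (W = player to move can force a win):
i:   0  1  2  3  4  5  6  7  8  9 10 11 12 13 14 15 16 17 18 19 20 21 22 23 24 25 26 27
     L  L  W  W  W  L  L  W  W  W  L  L  W  W  W  L  L  W  W  W  L  L  W  W  W  L  L  W
Position 27 is W, so the first player wins.

First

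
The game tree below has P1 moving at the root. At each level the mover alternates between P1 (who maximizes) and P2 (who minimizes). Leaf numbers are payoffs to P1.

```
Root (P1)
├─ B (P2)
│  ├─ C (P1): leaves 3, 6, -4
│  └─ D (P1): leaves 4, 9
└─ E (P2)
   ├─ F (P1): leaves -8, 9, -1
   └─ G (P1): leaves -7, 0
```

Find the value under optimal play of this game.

C (P1): max(3, 6, -4) = 6
D (P1): max(4, 9) = 9
B (P2): min(6, 9) = 6
F (P1): max(-8, 9, -1) = 9
G (P1): max(-7, 0) = 0
E (P2): min(9, 0) = 0
Root (P1): max(6, 0) = 6

6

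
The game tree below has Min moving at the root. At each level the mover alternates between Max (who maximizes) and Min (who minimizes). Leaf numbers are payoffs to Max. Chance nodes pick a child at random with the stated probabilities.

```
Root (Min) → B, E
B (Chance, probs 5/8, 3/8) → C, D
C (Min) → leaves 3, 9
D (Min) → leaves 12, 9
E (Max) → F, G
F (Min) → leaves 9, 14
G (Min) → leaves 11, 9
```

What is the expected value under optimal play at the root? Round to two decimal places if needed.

5.25

C (Min): min(3, 9) = 3
D (Min): min(12, 9) = 9
B (Chance): 5/8·3 + 3/8·9 = 5.25
F (Min): min(9, 14) = 9
G (Min): min(11, 9) = 9
E (Max): max(9, 9) = 9
Root (Min): min(5.25, 9) = 5.25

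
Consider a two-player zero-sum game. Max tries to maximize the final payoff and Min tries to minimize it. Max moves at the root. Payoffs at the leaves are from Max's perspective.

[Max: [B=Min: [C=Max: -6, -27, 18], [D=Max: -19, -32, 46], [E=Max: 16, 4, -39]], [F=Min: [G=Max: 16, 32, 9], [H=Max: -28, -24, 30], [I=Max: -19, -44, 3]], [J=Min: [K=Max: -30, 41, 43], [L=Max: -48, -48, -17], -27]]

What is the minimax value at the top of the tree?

C (Max): max(-6, -27, 18) = 18
D (Max): max(-19, -32, 46) = 46
E (Max): max(16, 4, -39) = 16
B (Min): min(18, 46, 16) = 16
G (Max): max(16, 32, 9) = 32
H (Max): max(-28, -24, 30) = 30
I (Max): max(-19, -44, 3) = 3
F (Min): min(32, 30, 3) = 3
K (Max): max(-30, 41, 43) = 43
L (Max): max(-48, -48, -17) = -17
J (Min): min(43, -17, -27) = -27
Root (Max): max(16, 3, -27) = 16

16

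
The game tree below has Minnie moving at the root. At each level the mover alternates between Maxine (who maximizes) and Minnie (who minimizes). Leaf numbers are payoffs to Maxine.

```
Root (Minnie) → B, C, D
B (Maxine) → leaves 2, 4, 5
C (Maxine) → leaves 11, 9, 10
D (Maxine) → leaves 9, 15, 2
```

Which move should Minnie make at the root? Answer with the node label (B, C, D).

B (Maxine): max(2, 4, 5) = 5
C (Maxine): max(11, 9, 10) = 11
D (Maxine): max(9, 15, 2) = 15
Root (Minnie): min(5, 11, 15) = 5
Minnie picks the child with the lowest value: B (value 5).

B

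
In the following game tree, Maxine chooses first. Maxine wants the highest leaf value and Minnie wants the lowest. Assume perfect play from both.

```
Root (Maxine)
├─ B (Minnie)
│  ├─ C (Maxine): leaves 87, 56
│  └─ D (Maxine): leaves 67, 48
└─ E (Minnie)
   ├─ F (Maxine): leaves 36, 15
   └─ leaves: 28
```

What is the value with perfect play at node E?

F: max(36, 15) = 36
E: min(36, 28) = 28

28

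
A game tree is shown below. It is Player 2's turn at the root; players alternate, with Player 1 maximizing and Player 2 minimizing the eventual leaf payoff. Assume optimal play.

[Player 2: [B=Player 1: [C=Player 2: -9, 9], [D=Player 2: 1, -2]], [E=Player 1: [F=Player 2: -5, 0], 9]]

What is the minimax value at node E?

F: min(-5, 0) = -5
E: max(-5, 9) = 9

9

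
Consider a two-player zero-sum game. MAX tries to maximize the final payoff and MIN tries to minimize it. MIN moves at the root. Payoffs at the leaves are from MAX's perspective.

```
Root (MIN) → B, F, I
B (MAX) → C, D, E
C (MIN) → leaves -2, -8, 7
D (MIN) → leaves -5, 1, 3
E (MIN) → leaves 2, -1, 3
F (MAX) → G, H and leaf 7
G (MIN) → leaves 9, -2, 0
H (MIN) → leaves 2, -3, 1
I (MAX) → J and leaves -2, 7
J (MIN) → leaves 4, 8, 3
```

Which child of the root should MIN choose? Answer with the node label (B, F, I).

C (MIN): min(-2, -8, 7) = -8
D (MIN): min(-5, 1, 3) = -5
E (MIN): min(2, -1, 3) = -1
B (MAX): max(-8, -5, -1) = -1
G (MIN): min(9, -2, 0) = -2
H (MIN): min(2, -3, 1) = -3
F (MAX): max(-2, -3, 7) = 7
J (MIN): min(4, 8, 3) = 3
I (MAX): max(3, -2, 7) = 7
Root (MIN): min(-1, 7, 7) = -1
MIN picks the child with the lowest value: B (value -1).

B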